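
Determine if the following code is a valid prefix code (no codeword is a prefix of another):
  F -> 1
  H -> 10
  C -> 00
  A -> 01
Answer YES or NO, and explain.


Checking each pair (does one codeword prefix another?):
  F='1' vs H='10': prefix -- VIOLATION

NO -- this is NOT a valid prefix code. F (1) is a prefix of H (10).


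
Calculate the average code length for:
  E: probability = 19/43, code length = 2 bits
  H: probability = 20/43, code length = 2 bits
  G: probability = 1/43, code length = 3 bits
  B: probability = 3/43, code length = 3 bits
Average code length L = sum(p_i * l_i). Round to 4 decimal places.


Weighted contributions p_i * l_i:
  E: (19/43) * 2 = 38/43
  H: (20/43) * 2 = 40/43
  G: (1/43) * 3 = 3/43
  B: (3/43) * 3 = 9/43
Sum = (38 + 40 + 3 + 9)/43 = 90/43

L = 90/43 = 2.0930 bits/symbol


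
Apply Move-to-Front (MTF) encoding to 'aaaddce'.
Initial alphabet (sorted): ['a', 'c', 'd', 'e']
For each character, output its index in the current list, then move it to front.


MTF encoding:
'a': index 0 in ['a', 'c', 'd', 'e'] -> ['a', 'c', 'd', 'e']
'a': index 0 in ['a', 'c', 'd', 'e'] -> ['a', 'c', 'd', 'e']
'a': index 0 in ['a', 'c', 'd', 'e'] -> ['a', 'c', 'd', 'e']
'd': index 2 in ['a', 'c', 'd', 'e'] -> ['d', 'a', 'c', 'e']
'd': index 0 in ['d', 'a', 'c', 'e'] -> ['d', 'a', 'c', 'e']
'c': index 2 in ['d', 'a', 'c', 'e'] -> ['c', 'd', 'a', 'e']
'e': index 3 in ['c', 'd', 'a', 'e'] -> ['e', 'c', 'd', 'a']


Output: [0, 0, 0, 2, 0, 2, 3]


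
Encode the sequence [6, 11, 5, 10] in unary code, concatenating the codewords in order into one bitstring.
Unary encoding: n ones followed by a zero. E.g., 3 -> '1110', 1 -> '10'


Encode each number as n ones followed by a terminating 0:
  6 -> 1111110 (7 bits)
  11 -> 111111111110 (12 bits)
  5 -> 111110 (6 bits)
  10 -> 11111111110 (11 bits)
Total length = 7 + 12 + 6 + 11 = 36 bits.

Unary([6, 11, 5, 10]) = 111111011111111111011111011111111110 (36 bits)


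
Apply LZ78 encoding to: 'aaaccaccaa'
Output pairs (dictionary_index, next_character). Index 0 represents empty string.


LZ78 encoding steps:
Dictionary: {0: ''}
Step 1: w='' (idx 0), next='a' -> output (0, 'a'), add 'a' as idx 1
Step 2: w='a' (idx 1), next='a' -> output (1, 'a'), add 'aa' as idx 2
Step 3: w='' (idx 0), next='c' -> output (0, 'c'), add 'c' as idx 3
Step 4: w='c' (idx 3), next='a' -> output (3, 'a'), add 'ca' as idx 4
Step 5: w='c' (idx 3), next='c' -> output (3, 'c'), add 'cc' as idx 5
Step 6: w='aa' (idx 2), end of input -> output (2, '')


Encoded: [(0, 'a'), (1, 'a'), (0, 'c'), (3, 'a'), (3, 'c'), (2, '')]


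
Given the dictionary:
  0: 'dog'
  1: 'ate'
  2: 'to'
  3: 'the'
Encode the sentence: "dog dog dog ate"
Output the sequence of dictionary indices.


Look up each word in the dictionary:
  'dog' -> 0
  'dog' -> 0
  'dog' -> 0
  'ate' -> 1

Encoded: [0, 0, 0, 1]


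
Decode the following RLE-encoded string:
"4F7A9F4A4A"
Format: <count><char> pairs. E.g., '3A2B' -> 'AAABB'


Expanding each <count><char> pair:
  4F -> 'FFFF'
  7A -> 'AAAAAAA'
  9F -> 'FFFFFFFFF'
  4A -> 'AAAA'
  4A -> 'AAAA'

Decoded = FFFFAAAAAAAFFFFFFFFFAAAAAAAA


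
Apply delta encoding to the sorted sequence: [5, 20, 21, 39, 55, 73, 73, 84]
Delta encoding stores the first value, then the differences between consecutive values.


First value: 5
Deltas:
  20 - 5 = 15
  21 - 20 = 1
  39 - 21 = 18
  55 - 39 = 16
  73 - 55 = 18
  73 - 73 = 0
  84 - 73 = 11


Delta encoded: [5, 15, 1, 18, 16, 18, 0, 11]


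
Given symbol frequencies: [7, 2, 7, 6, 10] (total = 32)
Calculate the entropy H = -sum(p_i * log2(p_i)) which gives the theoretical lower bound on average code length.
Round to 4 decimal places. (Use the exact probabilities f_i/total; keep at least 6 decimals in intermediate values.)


Per-symbol terms -p_i * log2(p_i) with p_i = f_i/32:
  p = 7/32 = 0.218750: log2(p) = -2.192645, -p*log2(p) = 0.479641
  p = 2/32 = 0.062500: log2(p) = -4.000000, -p*log2(p) = 0.250000
  p = 7/32 = 0.218750: log2(p) = -2.192645, -p*log2(p) = 0.479641
  p = 6/32 = 0.187500: log2(p) = -2.415037, -p*log2(p) = 0.452820
  p = 10/32 = 0.312500: log2(p) = -1.678072, -p*log2(p) = 0.524397
H = 0.479641 + 0.250000 + 0.479641 + 0.452820 + 0.524397 = 2.186499

H = 2.1865 bits/symbol


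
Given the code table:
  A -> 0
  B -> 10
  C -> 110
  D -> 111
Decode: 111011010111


Decoding:
111 -> D
0 -> A
110 -> C
10 -> B
111 -> D


Result: DACBD


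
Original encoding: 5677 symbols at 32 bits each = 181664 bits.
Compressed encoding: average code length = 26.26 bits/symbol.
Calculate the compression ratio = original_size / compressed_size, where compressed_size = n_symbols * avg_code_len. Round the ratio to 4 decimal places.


original_size = n_symbols * orig_bits = 5677 * 32 = 181664 bits
compressed_size = n_symbols * avg_code_len = 5677 * 26.26 = 149078.02 bits
ratio = original_size / compressed_size = 181664 / 149078.02 = 1.2186

Compression ratio = 1.2186


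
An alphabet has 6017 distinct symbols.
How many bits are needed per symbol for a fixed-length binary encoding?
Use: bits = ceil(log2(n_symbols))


log2(6017) = 12.5548
Bracket: 2^12 = 4096 < 6017 <= 2^13 = 8192
So ceil(log2(6017)) = 13

bits = ceil(log2(6017)) = ceil(12.5548) = 13 bits


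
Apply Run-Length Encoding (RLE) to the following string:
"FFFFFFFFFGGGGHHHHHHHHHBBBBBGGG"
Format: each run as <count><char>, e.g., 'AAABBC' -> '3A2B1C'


Scanning runs left to right:
  i=0: run of 'F' x 9 -> '9F'
  i=9: run of 'G' x 4 -> '4G'
  i=13: run of 'H' x 9 -> '9H'
  i=22: run of 'B' x 5 -> '5B'
  i=27: run of 'G' x 3 -> '3G'

RLE = 9F4G9H5B3G


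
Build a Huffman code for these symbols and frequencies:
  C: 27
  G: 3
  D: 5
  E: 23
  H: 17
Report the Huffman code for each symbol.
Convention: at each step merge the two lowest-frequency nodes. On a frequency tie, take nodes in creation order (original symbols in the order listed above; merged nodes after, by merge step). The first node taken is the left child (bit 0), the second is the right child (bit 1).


Huffman tree construction:
Step 1: Merge G(3) + D(5) = 8
Step 2: Merge (G+D)(8) + H(17) = 25
Step 3: Merge E(23) + ((G+D)+H)(25) = 48
Step 4: Merge C(27) + (E+((G+D)+H))(48) = 75
Read each symbol's code off the tree from the root (left child = 0, right child = 1).

Codes:
  C: 0 (length 1)
  G: 1100 (length 4)
  D: 1101 (length 4)
  E: 10 (length 2)
  H: 111 (length 3)
Average code length: 156/75 = 2.0800 bits/symbol


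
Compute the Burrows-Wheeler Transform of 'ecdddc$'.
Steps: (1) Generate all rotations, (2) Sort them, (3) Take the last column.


Rotations (sorted):
  0: $ecdddc -> last char: c
  1: c$ecddd -> last char: d
  2: cdddc$e -> last char: e
  3: dc$ecdd -> last char: d
  4: ddc$ecd -> last char: d
  5: dddc$ec -> last char: c
  6: ecdddc$ -> last char: $


BWT = cdeddc$


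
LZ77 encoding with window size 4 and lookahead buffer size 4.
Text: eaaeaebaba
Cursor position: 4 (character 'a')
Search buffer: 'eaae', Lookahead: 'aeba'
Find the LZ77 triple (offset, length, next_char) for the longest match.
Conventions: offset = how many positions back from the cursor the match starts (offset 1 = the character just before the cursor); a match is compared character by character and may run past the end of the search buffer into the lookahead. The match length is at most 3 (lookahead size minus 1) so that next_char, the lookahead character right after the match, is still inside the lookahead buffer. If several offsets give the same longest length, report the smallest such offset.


Try each offset into the search buffer:
  offset=1 (pos 3, char 'e'): match length 0
  offset=2 (pos 2, char 'a'): match length 2
  offset=3 (pos 1, char 'a'): match length 1
  offset=4 (pos 0, char 'e'): match length 0
Longest match has length 2 at offset 2.
next_char = character at position 4 + 2 = 6 -> 'b'

Best match: offset=2, length=2 (matching 'ae' starting at position 2)
LZ77 triple: (2, 2, 'b')


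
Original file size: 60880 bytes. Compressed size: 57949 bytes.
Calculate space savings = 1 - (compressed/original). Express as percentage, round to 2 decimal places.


ratio = compressed/original = 57949/60880 = 0.951856
savings = 1 - ratio = 1 - 0.951856 = 0.048144
as a percentage: 0.048144 * 100 = 4.81%

Space savings = 1 - 57949/60880 = 4.81%


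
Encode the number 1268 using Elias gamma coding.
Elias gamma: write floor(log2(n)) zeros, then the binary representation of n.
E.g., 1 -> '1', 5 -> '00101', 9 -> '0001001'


num_bits = floor(log2(1268)) + 1 = 11
leading_zeros = num_bits - 1 = 10
binary(1268) = 10011110100

Elias gamma(1268) = '0000000000' + '10011110100' = 000000000010011110100 (21 bits)


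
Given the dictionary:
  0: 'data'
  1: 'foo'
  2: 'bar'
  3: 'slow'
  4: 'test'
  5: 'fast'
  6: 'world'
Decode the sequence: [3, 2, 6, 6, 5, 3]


Look up each index in the dictionary:
  3 -> 'slow'
  2 -> 'bar'
  6 -> 'world'
  6 -> 'world'
  5 -> 'fast'
  3 -> 'slow'

Decoded: "slow bar world world fast slow"


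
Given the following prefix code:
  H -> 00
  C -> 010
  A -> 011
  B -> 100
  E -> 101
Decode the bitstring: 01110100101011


Decoding step by step:
Bits 011 -> A
Bits 101 -> E
Bits 00 -> H
Bits 101 -> E
Bits 011 -> A


Decoded message: AEHEA


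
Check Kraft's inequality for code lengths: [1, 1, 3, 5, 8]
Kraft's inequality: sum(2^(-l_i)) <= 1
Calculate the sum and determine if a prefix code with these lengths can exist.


Sum = 2^(-1) + 2^(-1) + 2^(-3) + 2^(-5) + 2^(-8)
    = 0.5 + 0.5 + 0.125 + 0.03125 + 0.00390625
    = 297/256 = 1.16015625
Since 1.16015625 > 1, Kraft's inequality is NOT satisfied.
A prefix code with these lengths CANNOT exist.

Kraft sum = 1.16015625. Not satisfied.


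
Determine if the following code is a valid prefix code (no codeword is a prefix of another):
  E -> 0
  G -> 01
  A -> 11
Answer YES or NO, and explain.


Checking each pair (does one codeword prefix another?):
  E='0' vs G='01': prefix -- VIOLATION

NO -- this is NOT a valid prefix code. E (0) is a prefix of G (01).


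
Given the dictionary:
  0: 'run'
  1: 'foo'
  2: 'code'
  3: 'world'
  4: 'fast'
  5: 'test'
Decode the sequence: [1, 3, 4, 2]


Look up each index in the dictionary:
  1 -> 'foo'
  3 -> 'world'
  4 -> 'fast'
  2 -> 'code'

Decoded: "foo world fast code"


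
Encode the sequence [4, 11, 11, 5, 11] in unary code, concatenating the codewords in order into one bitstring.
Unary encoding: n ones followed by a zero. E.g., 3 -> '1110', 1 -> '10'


Encode each number as n ones followed by a terminating 0:
  4 -> 11110 (5 bits)
  11 -> 111111111110 (12 bits)
  11 -> 111111111110 (12 bits)
  5 -> 111110 (6 bits)
  11 -> 111111111110 (12 bits)
Total length = 5 + 12 + 12 + 6 + 12 = 47 bits.

Unary([4, 11, 11, 5, 11]) = 11110111111111110111111111110111110111111111110 (47 bits)


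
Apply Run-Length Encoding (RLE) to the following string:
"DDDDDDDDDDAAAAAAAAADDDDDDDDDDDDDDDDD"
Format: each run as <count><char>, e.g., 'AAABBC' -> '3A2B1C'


Scanning runs left to right:
  i=0: run of 'D' x 10 -> '10D'
  i=10: run of 'A' x 9 -> '9A'
  i=19: run of 'D' x 17 -> '17D'

RLE = 10D9A17D


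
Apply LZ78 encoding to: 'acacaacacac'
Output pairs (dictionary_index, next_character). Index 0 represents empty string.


LZ78 encoding steps:
Dictionary: {0: ''}
Step 1: w='' (idx 0), next='a' -> output (0, 'a'), add 'a' as idx 1
Step 2: w='' (idx 0), next='c' -> output (0, 'c'), add 'c' as idx 2
Step 3: w='a' (idx 1), next='c' -> output (1, 'c'), add 'ac' as idx 3
Step 4: w='a' (idx 1), next='a' -> output (1, 'a'), add 'aa' as idx 4
Step 5: w='c' (idx 2), next='a' -> output (2, 'a'), add 'ca' as idx 5
Step 6: w='ca' (idx 5), next='c' -> output (5, 'c'), add 'cac' as idx 6


Encoded: [(0, 'a'), (0, 'c'), (1, 'c'), (1, 'a'), (2, 'a'), (5, 'c')]


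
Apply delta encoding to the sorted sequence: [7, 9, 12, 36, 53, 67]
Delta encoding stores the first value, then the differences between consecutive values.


First value: 7
Deltas:
  9 - 7 = 2
  12 - 9 = 3
  36 - 12 = 24
  53 - 36 = 17
  67 - 53 = 14


Delta encoded: [7, 2, 3, 24, 17, 14]


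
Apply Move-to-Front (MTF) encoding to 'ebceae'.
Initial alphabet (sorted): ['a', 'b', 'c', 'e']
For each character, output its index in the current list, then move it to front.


MTF encoding:
'e': index 3 in ['a', 'b', 'c', 'e'] -> ['e', 'a', 'b', 'c']
'b': index 2 in ['e', 'a', 'b', 'c'] -> ['b', 'e', 'a', 'c']
'c': index 3 in ['b', 'e', 'a', 'c'] -> ['c', 'b', 'e', 'a']
'e': index 2 in ['c', 'b', 'e', 'a'] -> ['e', 'c', 'b', 'a']
'a': index 3 in ['e', 'c', 'b', 'a'] -> ['a', 'e', 'c', 'b']
'e': index 1 in ['a', 'e', 'c', 'b'] -> ['e', 'a', 'c', 'b']


Output: [3, 2, 3, 2, 3, 1]


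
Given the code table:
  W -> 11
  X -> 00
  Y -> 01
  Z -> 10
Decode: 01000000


Decoding:
01 -> Y
00 -> X
00 -> X
00 -> X


Result: YXXX


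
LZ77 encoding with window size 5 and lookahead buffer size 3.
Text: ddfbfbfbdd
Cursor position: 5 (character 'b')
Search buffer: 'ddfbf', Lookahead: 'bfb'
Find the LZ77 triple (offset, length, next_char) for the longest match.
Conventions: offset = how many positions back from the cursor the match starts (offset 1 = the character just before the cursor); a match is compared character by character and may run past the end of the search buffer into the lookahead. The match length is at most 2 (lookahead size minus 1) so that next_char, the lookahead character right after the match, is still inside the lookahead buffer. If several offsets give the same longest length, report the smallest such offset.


Try each offset into the search buffer:
  offset=1 (pos 4, char 'f'): match length 0
  offset=2 (pos 3, char 'b'): match length 2
  offset=3 (pos 2, char 'f'): match length 0
  offset=4 (pos 1, char 'd'): match length 0
  offset=5 (pos 0, char 'd'): match length 0
Longest match has length 2 at offset 2.
next_char = character at position 5 + 2 = 7 -> 'b'

Best match: offset=2, length=2 (matching 'bf' starting at position 3)
LZ77 triple: (2, 2, 'b')


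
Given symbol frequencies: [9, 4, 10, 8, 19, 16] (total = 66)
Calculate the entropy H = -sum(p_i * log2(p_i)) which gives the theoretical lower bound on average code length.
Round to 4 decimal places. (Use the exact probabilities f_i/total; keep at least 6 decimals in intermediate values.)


Per-symbol terms -p_i * log2(p_i) with p_i = f_i/66:
  p = 9/66 = 0.136364: log2(p) = -2.874469, -p*log2(p) = 0.391973
  p = 4/66 = 0.060606: log2(p) = -4.044394, -p*log2(p) = 0.245115
  p = 10/66 = 0.151515: log2(p) = -2.722466, -p*log2(p) = 0.412495
  p = 8/66 = 0.121212: log2(p) = -3.044394, -p*log2(p) = 0.369017
  p = 19/66 = 0.287879: log2(p) = -1.796467, -p*log2(p) = 0.517165
  p = 16/66 = 0.242424: log2(p) = -2.044394, -p*log2(p) = 0.495611
H = 0.391973 + 0.245115 + 0.412495 + 0.369017 + 0.517165 + 0.495611 = 2.431376

H = 2.4314 bits/symbol


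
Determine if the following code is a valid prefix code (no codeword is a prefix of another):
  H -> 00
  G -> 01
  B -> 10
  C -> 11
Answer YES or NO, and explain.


Checking each pair (does one codeword prefix another?):
  H='00' vs G='01': no prefix
  H='00' vs B='10': no prefix
  H='00' vs C='11': no prefix
  G='01' vs H='00': no prefix
  G='01' vs B='10': no prefix
  G='01' vs C='11': no prefix
  B='10' vs H='00': no prefix
  B='10' vs G='01': no prefix
  B='10' vs C='11': no prefix
  C='11' vs H='00': no prefix
  C='11' vs G='01': no prefix
  C='11' vs B='10': no prefix
No violation found over all pairs.

YES -- this is a valid prefix code. No codeword is a prefix of any other codeword.


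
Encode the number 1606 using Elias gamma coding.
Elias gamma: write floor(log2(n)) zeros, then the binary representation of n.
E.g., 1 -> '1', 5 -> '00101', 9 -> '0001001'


num_bits = floor(log2(1606)) + 1 = 11
leading_zeros = num_bits - 1 = 10
binary(1606) = 11001000110

Elias gamma(1606) = '0000000000' + '11001000110' = 000000000011001000110 (21 bits)


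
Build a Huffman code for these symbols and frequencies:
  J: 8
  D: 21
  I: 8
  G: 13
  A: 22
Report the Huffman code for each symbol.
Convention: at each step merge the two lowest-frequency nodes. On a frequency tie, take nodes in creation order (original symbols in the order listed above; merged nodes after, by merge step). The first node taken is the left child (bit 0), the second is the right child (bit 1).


Huffman tree construction:
Step 1: Merge J(8) + I(8) = 16
Step 2: Merge G(13) + (J+I)(16) = 29
Step 3: Merge D(21) + A(22) = 43
Step 4: Merge (G+(J+I))(29) + (D+A)(43) = 72
Read each symbol's code off the tree from the root (left child = 0, right child = 1).

Codes:
  J: 010 (length 3)
  D: 10 (length 2)
  I: 011 (length 3)
  G: 00 (length 2)
  A: 11 (length 2)
Average code length: 160/72 = 2.2222 bits/symbol


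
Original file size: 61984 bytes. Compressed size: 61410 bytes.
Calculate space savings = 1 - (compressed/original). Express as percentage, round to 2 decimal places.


ratio = compressed/original = 61410/61984 = 0.99074
savings = 1 - ratio = 1 - 0.99074 = 0.00926
as a percentage: 0.00926 * 100 = 0.93%

Space savings = 1 - 61410/61984 = 0.93%


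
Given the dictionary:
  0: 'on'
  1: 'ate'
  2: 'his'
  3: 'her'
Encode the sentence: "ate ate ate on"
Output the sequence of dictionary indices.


Look up each word in the dictionary:
  'ate' -> 1
  'ate' -> 1
  'ate' -> 1
  'on' -> 0

Encoded: [1, 1, 1, 0]


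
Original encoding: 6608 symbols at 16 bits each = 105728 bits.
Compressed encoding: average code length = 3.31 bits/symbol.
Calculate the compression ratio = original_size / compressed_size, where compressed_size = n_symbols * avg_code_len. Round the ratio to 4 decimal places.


original_size = n_symbols * orig_bits = 6608 * 16 = 105728 bits
compressed_size = n_symbols * avg_code_len = 6608 * 3.31 = 21872.48 bits
ratio = original_size / compressed_size = 105728 / 21872.48 = 4.8338

Compression ratio = 4.8338


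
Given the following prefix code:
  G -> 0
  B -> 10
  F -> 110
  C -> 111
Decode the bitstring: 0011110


Decoding step by step:
Bits 0 -> G
Bits 0 -> G
Bits 111 -> C
Bits 10 -> B


Decoded message: GGCB


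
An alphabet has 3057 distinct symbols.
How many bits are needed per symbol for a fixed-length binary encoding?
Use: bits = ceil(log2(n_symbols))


log2(3057) = 11.5779
Bracket: 2^11 = 2048 < 3057 <= 2^12 = 4096
So ceil(log2(3057)) = 12

bits = ceil(log2(3057)) = ceil(11.5779) = 12 bits


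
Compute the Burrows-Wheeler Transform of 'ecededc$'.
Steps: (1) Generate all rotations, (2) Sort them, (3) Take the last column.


Rotations (sorted):
  0: $ecededc -> last char: c
  1: c$eceded -> last char: d
  2: cededc$e -> last char: e
  3: dc$ecede -> last char: e
  4: dedc$ece -> last char: e
  5: ecededc$ -> last char: $
  6: edc$eced -> last char: d
  7: ededc$ec -> last char: c


BWT = cdeee$dc


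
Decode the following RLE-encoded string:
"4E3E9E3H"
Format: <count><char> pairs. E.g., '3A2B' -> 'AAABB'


Expanding each <count><char> pair:
  4E -> 'EEEE'
  3E -> 'EEE'
  9E -> 'EEEEEEEEE'
  3H -> 'HHH'

Decoded = EEEEEEEEEEEEEEEEHHH


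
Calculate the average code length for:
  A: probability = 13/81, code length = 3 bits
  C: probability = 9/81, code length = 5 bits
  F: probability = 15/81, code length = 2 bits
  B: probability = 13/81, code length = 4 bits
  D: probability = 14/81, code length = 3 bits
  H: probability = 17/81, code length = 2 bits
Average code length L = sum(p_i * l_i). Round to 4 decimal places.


Weighted contributions p_i * l_i:
  A: (13/81) * 3 = 39/81
  C: (9/81) * 5 = 45/81
  F: (15/81) * 2 = 30/81
  B: (13/81) * 4 = 52/81
  D: (14/81) * 3 = 42/81
  H: (17/81) * 2 = 34/81
Sum = (39 + 45 + 30 + 52 + 42 + 34)/81 = 242/81

L = 242/81 = 2.9877 bits/symbol


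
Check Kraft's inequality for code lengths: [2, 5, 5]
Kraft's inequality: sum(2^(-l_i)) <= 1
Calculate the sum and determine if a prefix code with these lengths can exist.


Sum = 2^(-2) + 2^(-5) + 2^(-5)
    = 0.25 + 0.03125 + 0.03125
    = 10/32 = 0.3125
Since 0.3125 <= 1, Kraft's inequality IS satisfied.
A prefix code with these lengths CAN exist.

Kraft sum = 0.3125. Satisfied.


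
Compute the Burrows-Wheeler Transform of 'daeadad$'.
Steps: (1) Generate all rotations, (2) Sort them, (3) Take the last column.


Rotations (sorted):
  0: $daeadad -> last char: d
  1: ad$daead -> last char: d
  2: adad$dae -> last char: e
  3: aeadad$d -> last char: d
  4: d$daeada -> last char: a
  5: dad$daea -> last char: a
  6: daeadad$ -> last char: $
  7: eadad$da -> last char: a


BWT = ddedaa$a


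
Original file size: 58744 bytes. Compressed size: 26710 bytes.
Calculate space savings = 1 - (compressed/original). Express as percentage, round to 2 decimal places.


ratio = compressed/original = 26710/58744 = 0.454685
savings = 1 - ratio = 1 - 0.454685 = 0.545315
as a percentage: 0.545315 * 100 = 54.53%

Space savings = 1 - 26710/58744 = 54.53%


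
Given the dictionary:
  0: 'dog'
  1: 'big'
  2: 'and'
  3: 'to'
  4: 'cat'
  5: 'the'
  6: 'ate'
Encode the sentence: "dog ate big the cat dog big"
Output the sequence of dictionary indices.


Look up each word in the dictionary:
  'dog' -> 0
  'ate' -> 6
  'big' -> 1
  'the' -> 5
  'cat' -> 4
  'dog' -> 0
  'big' -> 1

Encoded: [0, 6, 1, 5, 4, 0, 1]


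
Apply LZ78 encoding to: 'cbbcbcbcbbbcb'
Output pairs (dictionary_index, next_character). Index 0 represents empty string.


LZ78 encoding steps:
Dictionary: {0: ''}
Step 1: w='' (idx 0), next='c' -> output (0, 'c'), add 'c' as idx 1
Step 2: w='' (idx 0), next='b' -> output (0, 'b'), add 'b' as idx 2
Step 3: w='b' (idx 2), next='c' -> output (2, 'c'), add 'bc' as idx 3
Step 4: w='bc' (idx 3), next='b' -> output (3, 'b'), add 'bcb' as idx 4
Step 5: w='c' (idx 1), next='b' -> output (1, 'b'), add 'cb' as idx 5
Step 6: w='b' (idx 2), next='b' -> output (2, 'b'), add 'bb' as idx 6
Step 7: w='cb' (idx 5), end of input -> output (5, '')


Encoded: [(0, 'c'), (0, 'b'), (2, 'c'), (3, 'b'), (1, 'b'), (2, 'b'), (5, '')]


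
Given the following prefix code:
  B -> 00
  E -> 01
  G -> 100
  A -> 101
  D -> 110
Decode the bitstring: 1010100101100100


Decoding step by step:
Bits 101 -> A
Bits 01 -> E
Bits 00 -> B
Bits 101 -> A
Bits 100 -> G
Bits 100 -> G


Decoded message: AEBAGG


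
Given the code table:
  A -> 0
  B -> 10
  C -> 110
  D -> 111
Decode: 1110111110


Decoding:
111 -> D
0 -> A
111 -> D
110 -> C


Result: DADC


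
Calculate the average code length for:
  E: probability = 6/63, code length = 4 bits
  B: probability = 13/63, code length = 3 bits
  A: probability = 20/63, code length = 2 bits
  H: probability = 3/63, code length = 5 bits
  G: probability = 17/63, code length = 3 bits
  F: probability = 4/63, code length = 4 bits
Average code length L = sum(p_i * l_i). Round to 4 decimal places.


Weighted contributions p_i * l_i:
  E: (6/63) * 4 = 24/63
  B: (13/63) * 3 = 39/63
  A: (20/63) * 2 = 40/63
  H: (3/63) * 5 = 15/63
  G: (17/63) * 3 = 51/63
  F: (4/63) * 4 = 16/63
Sum = (24 + 39 + 40 + 15 + 51 + 16)/63 = 185/63

L = 185/63 = 2.9365 bits/symbol


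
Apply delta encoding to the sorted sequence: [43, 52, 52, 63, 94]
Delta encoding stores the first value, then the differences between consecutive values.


First value: 43
Deltas:
  52 - 43 = 9
  52 - 52 = 0
  63 - 52 = 11
  94 - 63 = 31


Delta encoded: [43, 9, 0, 11, 31]


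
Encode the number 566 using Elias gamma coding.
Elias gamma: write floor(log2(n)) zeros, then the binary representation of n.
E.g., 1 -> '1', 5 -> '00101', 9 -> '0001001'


num_bits = floor(log2(566)) + 1 = 10
leading_zeros = num_bits - 1 = 9
binary(566) = 1000110110

Elias gamma(566) = '000000000' + '1000110110' = 0000000001000110110 (19 bits)


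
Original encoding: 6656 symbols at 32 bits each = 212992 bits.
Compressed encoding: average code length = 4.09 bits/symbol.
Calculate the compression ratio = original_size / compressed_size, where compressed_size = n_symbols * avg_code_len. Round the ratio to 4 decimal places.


original_size = n_symbols * orig_bits = 6656 * 32 = 212992 bits
compressed_size = n_symbols * avg_code_len = 6656 * 4.09 = 27223.04 bits
ratio = original_size / compressed_size = 212992 / 27223.04 = 7.824

Compression ratio = 7.824


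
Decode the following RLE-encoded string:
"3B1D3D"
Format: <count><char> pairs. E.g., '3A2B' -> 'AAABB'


Expanding each <count><char> pair:
  3B -> 'BBB'
  1D -> 'D'
  3D -> 'DDD'

Decoded = BBBDDDD


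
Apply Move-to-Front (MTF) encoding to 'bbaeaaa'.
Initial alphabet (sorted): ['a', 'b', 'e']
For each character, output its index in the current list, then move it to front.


MTF encoding:
'b': index 1 in ['a', 'b', 'e'] -> ['b', 'a', 'e']
'b': index 0 in ['b', 'a', 'e'] -> ['b', 'a', 'e']
'a': index 1 in ['b', 'a', 'e'] -> ['a', 'b', 'e']
'e': index 2 in ['a', 'b', 'e'] -> ['e', 'a', 'b']
'a': index 1 in ['e', 'a', 'b'] -> ['a', 'e', 'b']
'a': index 0 in ['a', 'e', 'b'] -> ['a', 'e', 'b']
'a': index 0 in ['a', 'e', 'b'] -> ['a', 'e', 'b']


Output: [1, 0, 1, 2, 1, 0, 0]


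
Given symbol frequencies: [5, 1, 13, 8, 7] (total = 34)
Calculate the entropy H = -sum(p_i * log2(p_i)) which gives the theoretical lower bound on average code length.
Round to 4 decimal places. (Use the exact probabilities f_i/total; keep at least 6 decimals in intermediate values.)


Per-symbol terms -p_i * log2(p_i) with p_i = f_i/34:
  p = 5/34 = 0.147059: log2(p) = -2.765535, -p*log2(p) = 0.406696
  p = 1/34 = 0.029412: log2(p) = -5.087463, -p*log2(p) = 0.149631
  p = 13/34 = 0.382353: log2(p) = -1.387023, -p*log2(p) = 0.530332
  p = 8/34 = 0.235294: log2(p) = -2.087463, -p*log2(p) = 0.491168
  p = 7/34 = 0.205882: log2(p) = -2.280108, -p*log2(p) = 0.469434
H = 0.406696 + 0.149631 + 0.530332 + 0.491168 + 0.469434 = 2.047261

H = 2.0473 bits/symbol


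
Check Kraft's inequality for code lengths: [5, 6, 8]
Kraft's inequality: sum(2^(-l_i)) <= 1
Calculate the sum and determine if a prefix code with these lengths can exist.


Sum = 2^(-5) + 2^(-6) + 2^(-8)
    = 0.03125 + 0.015625 + 0.00390625
    = 13/256 = 0.05078125
Since 0.05078125 <= 1, Kraft's inequality IS satisfied.
A prefix code with these lengths CAN exist.

Kraft sum = 0.05078125. Satisfied.


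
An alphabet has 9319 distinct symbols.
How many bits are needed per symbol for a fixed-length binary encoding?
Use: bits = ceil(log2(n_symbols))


log2(9319) = 13.186
Bracket: 2^13 = 8192 < 9319 <= 2^14 = 16384
So ceil(log2(9319)) = 14

bits = ceil(log2(9319)) = ceil(13.186) = 14 bits


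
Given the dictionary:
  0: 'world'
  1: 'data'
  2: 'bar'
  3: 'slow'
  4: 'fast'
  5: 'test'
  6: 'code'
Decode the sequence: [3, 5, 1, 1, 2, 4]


Look up each index in the dictionary:
  3 -> 'slow'
  5 -> 'test'
  1 -> 'data'
  1 -> 'data'
  2 -> 'bar'
  4 -> 'fast'

Decoded: "slow test data data bar fast"


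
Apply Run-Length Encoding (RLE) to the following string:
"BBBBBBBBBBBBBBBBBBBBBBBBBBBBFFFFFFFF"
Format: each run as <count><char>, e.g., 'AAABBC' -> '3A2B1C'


Scanning runs left to right:
  i=0: run of 'B' x 28 -> '28B'
  i=28: run of 'F' x 8 -> '8F'

RLE = 28B8F


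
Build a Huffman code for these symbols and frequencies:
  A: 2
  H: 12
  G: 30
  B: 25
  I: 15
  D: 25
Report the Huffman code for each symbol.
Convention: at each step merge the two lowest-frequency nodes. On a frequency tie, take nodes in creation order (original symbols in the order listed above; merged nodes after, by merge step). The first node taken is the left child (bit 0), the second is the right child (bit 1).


Huffman tree construction:
Step 1: Merge A(2) + H(12) = 14
Step 2: Merge (A+H)(14) + I(15) = 29
Step 3: Merge B(25) + D(25) = 50
Step 4: Merge ((A+H)+I)(29) + G(30) = 59
Step 5: Merge (B+D)(50) + (((A+H)+I)+G)(59) = 109
Read each symbol's code off the tree from the root (left child = 0, right child = 1).

Codes:
  A: 1000 (length 4)
  H: 1001 (length 4)
  G: 11 (length 2)
  B: 00 (length 2)
  I: 101 (length 3)
  D: 01 (length 2)
Average code length: 261/109 = 2.3945 bits/symbol


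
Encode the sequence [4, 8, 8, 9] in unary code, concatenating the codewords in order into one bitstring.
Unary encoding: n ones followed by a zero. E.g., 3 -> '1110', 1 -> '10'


Encode each number as n ones followed by a terminating 0:
  4 -> 11110 (5 bits)
  8 -> 111111110 (9 bits)
  8 -> 111111110 (9 bits)
  9 -> 1111111110 (10 bits)
Total length = 5 + 9 + 9 + 10 = 33 bits.

Unary([4, 8, 8, 9]) = 111101111111101111111101111111110 (33 bits)


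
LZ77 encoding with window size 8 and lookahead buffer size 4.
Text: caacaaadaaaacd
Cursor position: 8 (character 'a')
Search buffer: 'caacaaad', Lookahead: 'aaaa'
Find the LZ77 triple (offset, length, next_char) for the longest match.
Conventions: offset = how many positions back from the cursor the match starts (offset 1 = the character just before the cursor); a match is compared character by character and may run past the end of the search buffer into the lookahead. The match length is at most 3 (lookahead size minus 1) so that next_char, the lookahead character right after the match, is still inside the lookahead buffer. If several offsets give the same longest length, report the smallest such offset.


Try each offset into the search buffer:
  offset=1 (pos 7, char 'd'): match length 0
  offset=2 (pos 6, char 'a'): match length 1
  offset=3 (pos 5, char 'a'): match length 2
  offset=4 (pos 4, char 'a'): match length 3
  offset=5 (pos 3, char 'c'): match length 0
  offset=6 (pos 2, char 'a'): match length 1
  offset=7 (pos 1, char 'a'): match length 2
  offset=8 (pos 0, char 'c'): match length 0
Longest match has length 3 at offset 4.
next_char = character at position 8 + 3 = 11 -> 'a'

Best match: offset=4, length=3 (matching 'aaa' starting at position 4)
LZ77 triple: (4, 3, 'a')


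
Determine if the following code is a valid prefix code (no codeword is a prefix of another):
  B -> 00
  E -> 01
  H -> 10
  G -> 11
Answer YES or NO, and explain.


Checking each pair (does one codeword prefix another?):
  B='00' vs E='01': no prefix
  B='00' vs H='10': no prefix
  B='00' vs G='11': no prefix
  E='01' vs B='00': no prefix
  E='01' vs H='10': no prefix
  E='01' vs G='11': no prefix
  H='10' vs B='00': no prefix
  H='10' vs E='01': no prefix
  H='10' vs G='11': no prefix
  G='11' vs B='00': no prefix
  G='11' vs E='01': no prefix
  G='11' vs H='10': no prefix
No violation found over all pairs.

YES -- this is a valid prefix code. No codeword is a prefix of any other codeword.


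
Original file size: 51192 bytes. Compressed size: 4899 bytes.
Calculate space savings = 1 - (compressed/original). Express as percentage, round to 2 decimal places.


ratio = compressed/original = 4899/51192 = 0.095699
savings = 1 - ratio = 1 - 0.095699 = 0.904301
as a percentage: 0.904301 * 100 = 90.43%

Space savings = 1 - 4899/51192 = 90.43%


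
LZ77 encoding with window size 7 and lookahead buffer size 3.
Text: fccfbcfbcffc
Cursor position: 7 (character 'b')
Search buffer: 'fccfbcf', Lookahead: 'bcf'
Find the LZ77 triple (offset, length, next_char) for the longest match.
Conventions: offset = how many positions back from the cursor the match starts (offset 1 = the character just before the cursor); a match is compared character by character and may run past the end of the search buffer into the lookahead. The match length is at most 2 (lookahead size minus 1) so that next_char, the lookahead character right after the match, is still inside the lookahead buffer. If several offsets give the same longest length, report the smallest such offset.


Try each offset into the search buffer:
  offset=1 (pos 6, char 'f'): match length 0
  offset=2 (pos 5, char 'c'): match length 0
  offset=3 (pos 4, char 'b'): match length 2
  offset=4 (pos 3, char 'f'): match length 0
  offset=5 (pos 2, char 'c'): match length 0
  offset=6 (pos 1, char 'c'): match length 0
  offset=7 (pos 0, char 'f'): match length 0
Longest match has length 2 at offset 3.
next_char = character at position 7 + 2 = 9 -> 'f'

Best match: offset=3, length=2 (matching 'bc' starting at position 4)
LZ77 triple: (3, 2, 'f')


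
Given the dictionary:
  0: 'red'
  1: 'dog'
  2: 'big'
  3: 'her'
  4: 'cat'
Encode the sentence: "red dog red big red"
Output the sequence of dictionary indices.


Look up each word in the dictionary:
  'red' -> 0
  'dog' -> 1
  'red' -> 0
  'big' -> 2
  'red' -> 0

Encoded: [0, 1, 0, 2, 0]


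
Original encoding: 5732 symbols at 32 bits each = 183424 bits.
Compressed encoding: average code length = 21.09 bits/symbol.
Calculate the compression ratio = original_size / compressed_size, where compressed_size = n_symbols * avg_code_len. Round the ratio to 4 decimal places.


original_size = n_symbols * orig_bits = 5732 * 32 = 183424 bits
compressed_size = n_symbols * avg_code_len = 5732 * 21.09 = 120887.88 bits
ratio = original_size / compressed_size = 183424 / 120887.88 = 1.5173

Compression ratio = 1.5173


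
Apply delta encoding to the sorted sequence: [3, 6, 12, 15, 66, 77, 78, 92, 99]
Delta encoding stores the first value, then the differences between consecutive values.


First value: 3
Deltas:
  6 - 3 = 3
  12 - 6 = 6
  15 - 12 = 3
  66 - 15 = 51
  77 - 66 = 11
  78 - 77 = 1
  92 - 78 = 14
  99 - 92 = 7


Delta encoded: [3, 3, 6, 3, 51, 11, 1, 14, 7]


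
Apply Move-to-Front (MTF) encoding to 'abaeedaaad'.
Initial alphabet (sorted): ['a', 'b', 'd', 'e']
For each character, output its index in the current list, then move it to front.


MTF encoding:
'a': index 0 in ['a', 'b', 'd', 'e'] -> ['a', 'b', 'd', 'e']
'b': index 1 in ['a', 'b', 'd', 'e'] -> ['b', 'a', 'd', 'e']
'a': index 1 in ['b', 'a', 'd', 'e'] -> ['a', 'b', 'd', 'e']
'e': index 3 in ['a', 'b', 'd', 'e'] -> ['e', 'a', 'b', 'd']
'e': index 0 in ['e', 'a', 'b', 'd'] -> ['e', 'a', 'b', 'd']
'd': index 3 in ['e', 'a', 'b', 'd'] -> ['d', 'e', 'a', 'b']
'a': index 2 in ['d', 'e', 'a', 'b'] -> ['a', 'd', 'e', 'b']
'a': index 0 in ['a', 'd', 'e', 'b'] -> ['a', 'd', 'e', 'b']
'a': index 0 in ['a', 'd', 'e', 'b'] -> ['a', 'd', 'e', 'b']
'd': index 1 in ['a', 'd', 'e', 'b'] -> ['d', 'a', 'e', 'b']


Output: [0, 1, 1, 3, 0, 3, 2, 0, 0, 1]


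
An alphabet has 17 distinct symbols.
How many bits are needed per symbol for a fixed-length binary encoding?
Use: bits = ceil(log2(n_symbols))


log2(17) = 4.0875
Bracket: 2^4 = 16 < 17 <= 2^5 = 32
So ceil(log2(17)) = 5

bits = ceil(log2(17)) = ceil(4.0875) = 5 bits


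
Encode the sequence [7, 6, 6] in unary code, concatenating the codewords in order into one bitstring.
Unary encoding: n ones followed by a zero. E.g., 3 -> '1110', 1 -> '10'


Encode each number as n ones followed by a terminating 0:
  7 -> 11111110 (8 bits)
  6 -> 1111110 (7 bits)
  6 -> 1111110 (7 bits)
Total length = 8 + 7 + 7 = 22 bits.

Unary([7, 6, 6]) = 1111111011111101111110 (22 bits)


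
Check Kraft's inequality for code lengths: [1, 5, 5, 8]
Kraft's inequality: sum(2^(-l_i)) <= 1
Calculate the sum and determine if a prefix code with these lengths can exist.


Sum = 2^(-1) + 2^(-5) + 2^(-5) + 2^(-8)
    = 0.5 + 0.03125 + 0.03125 + 0.00390625
    = 145/256 = 0.56640625
Since 0.56640625 <= 1, Kraft's inequality IS satisfied.
A prefix code with these lengths CAN exist.

Kraft sum = 0.56640625. Satisfied.


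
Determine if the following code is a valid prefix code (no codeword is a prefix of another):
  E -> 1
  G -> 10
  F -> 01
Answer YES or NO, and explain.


Checking each pair (does one codeword prefix another?):
  E='1' vs G='10': prefix -- VIOLATION

NO -- this is NOT a valid prefix code. E (1) is a prefix of G (10).


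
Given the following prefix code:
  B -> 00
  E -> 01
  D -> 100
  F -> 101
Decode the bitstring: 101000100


Decoding step by step:
Bits 101 -> F
Bits 00 -> B
Bits 01 -> E
Bits 00 -> B


Decoded message: FBEB


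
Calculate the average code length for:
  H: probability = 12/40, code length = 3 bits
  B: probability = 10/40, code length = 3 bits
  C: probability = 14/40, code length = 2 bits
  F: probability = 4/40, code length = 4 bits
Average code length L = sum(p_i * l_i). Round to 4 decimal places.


Weighted contributions p_i * l_i:
  H: (12/40) * 3 = 36/40
  B: (10/40) * 3 = 30/40
  C: (14/40) * 2 = 28/40
  F: (4/40) * 4 = 16/40
Sum = (36 + 30 + 28 + 16)/40 = 110/40

L = 110/40 = 2.7500 bits/symbol


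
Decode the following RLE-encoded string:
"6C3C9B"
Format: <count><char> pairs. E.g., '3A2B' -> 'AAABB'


Expanding each <count><char> pair:
  6C -> 'CCCCCC'
  3C -> 'CCC'
  9B -> 'BBBBBBBBB'

Decoded = CCCCCCCCCBBBBBBBBB


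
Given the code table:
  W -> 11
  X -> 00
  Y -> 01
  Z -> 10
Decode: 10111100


Decoding:
10 -> Z
11 -> W
11 -> W
00 -> X


Result: ZWWX


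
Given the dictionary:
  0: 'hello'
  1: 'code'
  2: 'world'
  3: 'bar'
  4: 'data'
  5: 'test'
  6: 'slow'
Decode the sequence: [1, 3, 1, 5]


Look up each index in the dictionary:
  1 -> 'code'
  3 -> 'bar'
  1 -> 'code'
  5 -> 'test'

Decoded: "code bar code test"


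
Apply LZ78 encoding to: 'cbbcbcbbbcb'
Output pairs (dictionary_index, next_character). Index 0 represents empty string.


LZ78 encoding steps:
Dictionary: {0: ''}
Step 1: w='' (idx 0), next='c' -> output (0, 'c'), add 'c' as idx 1
Step 2: w='' (idx 0), next='b' -> output (0, 'b'), add 'b' as idx 2
Step 3: w='b' (idx 2), next='c' -> output (2, 'c'), add 'bc' as idx 3
Step 4: w='bc' (idx 3), next='b' -> output (3, 'b'), add 'bcb' as idx 4
Step 5: w='b' (idx 2), next='b' -> output (2, 'b'), add 'bb' as idx 5
Step 6: w='c' (idx 1), next='b' -> output (1, 'b'), add 'cb' as idx 6


Encoded: [(0, 'c'), (0, 'b'), (2, 'c'), (3, 'b'), (2, 'b'), (1, 'b')]


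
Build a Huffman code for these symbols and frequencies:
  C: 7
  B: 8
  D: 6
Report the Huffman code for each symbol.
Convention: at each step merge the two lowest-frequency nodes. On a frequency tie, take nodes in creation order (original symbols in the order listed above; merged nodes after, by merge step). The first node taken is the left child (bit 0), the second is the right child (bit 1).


Huffman tree construction:
Step 1: Merge D(6) + C(7) = 13
Step 2: Merge B(8) + (D+C)(13) = 21
Read each symbol's code off the tree from the root (left child = 0, right child = 1).

Codes:
  C: 11 (length 2)
  B: 0 (length 1)
  D: 10 (length 2)
Average code length: 34/21 = 1.6190 bits/symbol


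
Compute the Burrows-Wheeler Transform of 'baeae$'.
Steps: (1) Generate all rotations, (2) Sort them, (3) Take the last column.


Rotations (sorted):
  0: $baeae -> last char: e
  1: ae$bae -> last char: e
  2: aeae$b -> last char: b
  3: baeae$ -> last char: $
  4: e$baea -> last char: a
  5: eae$ba -> last char: a


BWT = eeb$aa


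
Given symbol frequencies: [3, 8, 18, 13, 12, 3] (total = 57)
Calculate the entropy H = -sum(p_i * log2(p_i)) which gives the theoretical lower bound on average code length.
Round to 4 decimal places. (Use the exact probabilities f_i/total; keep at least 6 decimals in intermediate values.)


Per-symbol terms -p_i * log2(p_i) with p_i = f_i/57:
  p = 3/57 = 0.052632: log2(p) = -4.247928, -p*log2(p) = 0.223575
  p = 8/57 = 0.140351: log2(p) = -2.832890, -p*log2(p) = 0.397599
  p = 18/57 = 0.315789: log2(p) = -1.662965, -p*log2(p) = 0.525147
  p = 13/57 = 0.228070: log2(p) = -2.132450, -p*log2(p) = 0.486348
  p = 12/57 = 0.210526: log2(p) = -2.247928, -p*log2(p) = 0.473248
  p = 3/57 = 0.052632: log2(p) = -4.247928, -p*log2(p) = 0.223575
H = 0.223575 + 0.397599 + 0.525147 + 0.486348 + 0.473248 + 0.223575 = 2.329492

H = 2.3295 bits/symbol


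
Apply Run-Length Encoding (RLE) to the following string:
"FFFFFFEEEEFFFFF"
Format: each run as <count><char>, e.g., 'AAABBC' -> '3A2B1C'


Scanning runs left to right:
  i=0: run of 'F' x 6 -> '6F'
  i=6: run of 'E' x 4 -> '4E'
  i=10: run of 'F' x 5 -> '5F'

RLE = 6F4E5F


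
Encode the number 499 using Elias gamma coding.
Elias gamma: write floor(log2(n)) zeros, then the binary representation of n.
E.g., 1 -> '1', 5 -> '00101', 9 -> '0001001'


num_bits = floor(log2(499)) + 1 = 9
leading_zeros = num_bits - 1 = 8
binary(499) = 111110011

Elias gamma(499) = '00000000' + '111110011' = 00000000111110011 (17 bits)
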